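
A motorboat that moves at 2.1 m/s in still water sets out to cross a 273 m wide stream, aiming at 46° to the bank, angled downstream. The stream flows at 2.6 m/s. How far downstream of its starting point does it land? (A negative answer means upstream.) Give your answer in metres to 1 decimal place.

Perpendicular speed = 1.511 m/s; crossing time = 273 / 1.511 = 180.721 s.
Net downstream speed = 4.059 m/s.
Drift = 4.059 × 180.721 = 733.508 m (downstream).

733.5 m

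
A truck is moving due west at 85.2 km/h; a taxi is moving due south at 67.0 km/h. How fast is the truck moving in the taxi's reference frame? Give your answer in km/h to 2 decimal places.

Taking east as x and north as y: truck velocity = (-85.200, 0.000) km/h; taxi velocity = (0.000, -67.000) km/h.
Velocity of truck relative to taxi = (-85.200, 0.000) − (0.000, -67.000) = (-85.200, 67.000) km/h.
Magnitude = |(-85.200, 67.000)| = 108.388 km/h.

108.39 km/h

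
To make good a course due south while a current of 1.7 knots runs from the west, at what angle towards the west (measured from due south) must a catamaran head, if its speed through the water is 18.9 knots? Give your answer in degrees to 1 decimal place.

5.2°

The current pushes perpendicular to the desired track; the heading must have a component into the current equal to 1.7 knots: 18.9 sin θ = 1.7.
sin θ = 0.0899, so θ = 5.161°.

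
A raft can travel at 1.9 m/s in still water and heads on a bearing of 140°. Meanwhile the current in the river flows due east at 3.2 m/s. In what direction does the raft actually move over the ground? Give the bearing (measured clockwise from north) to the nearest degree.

Taking east as x and north as y: velocity relative to the water = (1.221, -1.455) m/s; the water relative to ground = (3.200, 0.000) m/s.
Velocity relative to ground = (1.221, -1.455) + (3.200, 0.000) = (4.421, -1.455) m/s.
Bearing = atan2(4.42, -1.46) = 108.22° clockwise from north.

108°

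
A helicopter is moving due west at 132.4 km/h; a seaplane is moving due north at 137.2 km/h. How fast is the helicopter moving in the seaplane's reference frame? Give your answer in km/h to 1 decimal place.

190.7 km/h

Taking east as x and north as y: helicopter velocity = (-132.400, 0.000) km/h; seaplane velocity = (0.000, 137.200) km/h.
Velocity of helicopter relative to seaplane = (-132.400, 0.000) − (0.000, 137.200) = (-132.400, -137.200) km/h.
Magnitude = |(-132.400, -137.200)| = 190.666 km/h.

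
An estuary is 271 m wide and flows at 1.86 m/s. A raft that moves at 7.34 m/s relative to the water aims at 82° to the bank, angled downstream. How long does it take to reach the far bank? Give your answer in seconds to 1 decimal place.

37.3 s

The component of the raft's velocity perpendicular to the bank is 7.34 × sin 82° = 7.269 m/s.
Only the cross-stream component determines the crossing time; the current contributes nothing perpendicular to the bank.
Time = 271 / 7.269 = 37.284 s.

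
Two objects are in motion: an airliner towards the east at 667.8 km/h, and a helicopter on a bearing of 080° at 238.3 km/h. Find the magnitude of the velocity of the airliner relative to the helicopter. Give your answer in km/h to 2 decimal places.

Taking east as x and north as y: airliner velocity = (667.800, 0.000) km/h; helicopter velocity = (234.680, 41.380) km/h.
Velocity of airliner relative to helicopter = (667.800, 0.000) − (234.680, 41.380) = (433.120, -41.380) km/h.
Magnitude = |(433.120, -41.380)| = 435.093 km/h.

435.09 km/h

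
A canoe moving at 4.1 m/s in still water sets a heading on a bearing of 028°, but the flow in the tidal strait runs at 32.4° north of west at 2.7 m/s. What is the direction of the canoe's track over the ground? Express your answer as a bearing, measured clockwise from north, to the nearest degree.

356°

Taking east as x and north as y: velocity relative to the water = (1.925, 3.620) m/s; the water relative to ground = (-2.280, 1.447) m/s.
Velocity relative to ground = (1.925, 3.620) + (-2.280, 1.447) = (-0.355, 5.067) m/s.
Bearing = atan2(-0.35, 5.07) = 355.99° clockwise from north.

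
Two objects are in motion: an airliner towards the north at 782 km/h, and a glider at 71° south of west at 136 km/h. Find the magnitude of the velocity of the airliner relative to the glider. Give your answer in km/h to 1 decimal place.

Taking east as x and north as y: airliner velocity = (0.000, 782.000) km/h; glider velocity = (-44.277, -128.591) km/h.
Velocity of airliner relative to glider = (0.000, 782.000) − (-44.277, -128.591) = (44.277, 910.591) km/h.
Magnitude = |(44.277, 910.591)| = 911.666 km/h.

911.7 km/h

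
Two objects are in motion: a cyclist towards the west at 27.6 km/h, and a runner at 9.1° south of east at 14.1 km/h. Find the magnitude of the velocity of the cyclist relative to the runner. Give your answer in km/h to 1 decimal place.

Taking east as x and north as y: cyclist velocity = (-27.600, 0.000) km/h; runner velocity = (13.923, -2.230) km/h.
Velocity of cyclist relative to runner = (-27.600, 0.000) − (13.923, -2.230) = (-41.523, 2.230) km/h.
Magnitude = |(-41.523, 2.230)| = 41.582 km/h.

41.6 km/h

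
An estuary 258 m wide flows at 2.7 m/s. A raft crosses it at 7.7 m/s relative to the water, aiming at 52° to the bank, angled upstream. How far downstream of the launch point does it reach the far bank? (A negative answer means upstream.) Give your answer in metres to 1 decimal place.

Perpendicular speed = 6.068 m/s; crossing time = 258 / 6.068 = 42.520 s.
Net downstream speed = -2.041 m/s.
Drift = -2.041 × 42.520 = -86.767 m (upstream).

-86.8 m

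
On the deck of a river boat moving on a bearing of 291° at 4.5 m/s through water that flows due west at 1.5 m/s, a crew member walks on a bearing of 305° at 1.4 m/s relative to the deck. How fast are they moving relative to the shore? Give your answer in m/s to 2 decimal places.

In east/north components (m/s): crew member relative to river boat = (-1.147, 0.803); river boat relative to water = (-4.201, 1.613); water relative to ground = (-1.500, 0.000).
Sum = (-6.848, 2.416) m/s.
Speed = |(-6.848, 2.416)| = 7.262 m/s.

7.26 m/s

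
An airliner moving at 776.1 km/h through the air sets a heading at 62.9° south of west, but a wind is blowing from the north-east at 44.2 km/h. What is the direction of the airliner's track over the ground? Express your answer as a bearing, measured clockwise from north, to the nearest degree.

208°

Taking east as x and north as y: velocity relative to the air = (-353.548, -690.894) km/h; the air relative to ground = (-31.254, -31.254) km/h.
Velocity relative to ground = (-353.548, -690.894) + (-31.254, -31.254) = (-384.803, -722.148) km/h.
Bearing = atan2(-384.80, -722.15) = 208.05° clockwise from north.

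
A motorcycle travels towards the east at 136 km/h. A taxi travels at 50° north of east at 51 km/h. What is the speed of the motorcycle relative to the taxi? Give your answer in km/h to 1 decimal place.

Taking east as x and north as y: motorcycle velocity = (136.000, 0.000) km/h; taxi velocity = (32.782, 39.068) km/h.
Velocity of motorcycle relative to taxi = (136.000, 0.000) − (32.782, 39.068) = (103.218, -39.068) km/h.
Magnitude = |(103.218, -39.068)| = 110.364 km/h.

110.4 km/h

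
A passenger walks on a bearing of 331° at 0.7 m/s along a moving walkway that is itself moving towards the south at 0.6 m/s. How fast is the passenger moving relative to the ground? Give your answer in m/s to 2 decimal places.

Taking east as x and north as y: moving walkway velocity = (0.000, -0.600) m/s; passenger velocity relative to moving walkway = (-0.339, 0.612) m/s.
Velocity relative to ground = (0.000, -0.600) + (-0.339, 0.612) = (-0.339, 0.012) m/s.
Speed = |(-0.339, 0.012)| = 0.340 m/s.

0.34 m/s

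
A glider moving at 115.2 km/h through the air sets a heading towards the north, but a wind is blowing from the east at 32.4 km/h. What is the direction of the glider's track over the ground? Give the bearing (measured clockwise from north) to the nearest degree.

344°

Taking east as x and north as y: velocity relative to the air = (0.000, 115.200) km/h; the air relative to ground = (-32.400, 0.000) km/h.
Velocity relative to ground = (0.000, 115.200) + (-32.400, 0.000) = (-32.400, 115.200) km/h.
Bearing = atan2(-32.40, 115.20) = 344.29° clockwise from north.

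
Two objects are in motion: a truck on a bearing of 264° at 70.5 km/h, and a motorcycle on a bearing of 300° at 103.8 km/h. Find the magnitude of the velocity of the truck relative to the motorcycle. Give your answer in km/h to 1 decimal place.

62.5 km/h

Taking east as x and north as y: truck velocity = (-70.114, -7.369) km/h; motorcycle velocity = (-89.893, 51.900) km/h.
Velocity of truck relative to motorcycle = (-70.114, -7.369) − (-89.893, 51.900) = (19.780, -59.269) km/h.
Magnitude = |(19.780, -59.269)| = 62.483 km/h.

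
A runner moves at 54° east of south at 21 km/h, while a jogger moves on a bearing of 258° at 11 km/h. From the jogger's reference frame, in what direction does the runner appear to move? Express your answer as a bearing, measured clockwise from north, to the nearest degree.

110°

Taking east as x and north as y: runner velocity = (16.989, -12.343) km/h; jogger velocity = (-10.760, -2.287) km/h.
Velocity of runner relative to jogger = (16.989, -12.343) − (-10.760, -2.287) = (27.749, -10.056) km/h.
Bearing = atan2(27.75, -10.06) = 109.92° clockwise from north.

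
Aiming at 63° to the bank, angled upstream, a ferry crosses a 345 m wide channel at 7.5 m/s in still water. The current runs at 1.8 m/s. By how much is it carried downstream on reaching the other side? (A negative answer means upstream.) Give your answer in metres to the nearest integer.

-83 m

Perpendicular speed = 6.683 m/s; crossing time = 345 / 6.683 = 51.627 s.
Net downstream speed = -1.605 m/s.
Drift = -1.605 × 51.627 = -82.858 m (upstream).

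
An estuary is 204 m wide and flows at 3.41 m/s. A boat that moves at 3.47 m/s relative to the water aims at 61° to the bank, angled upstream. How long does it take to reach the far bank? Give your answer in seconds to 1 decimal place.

67.2 s

The component of the boat's velocity perpendicular to the bank is 3.47 × sin 61° = 3.035 m/s.
The flow acts along the bank and has no component across it.
Time = 204 / 3.035 = 67.217 s.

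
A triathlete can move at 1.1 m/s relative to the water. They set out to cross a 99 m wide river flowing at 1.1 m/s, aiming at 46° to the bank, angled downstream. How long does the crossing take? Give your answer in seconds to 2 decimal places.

125.11 s

The component of the triathlete's velocity perpendicular to the bank is 1.1 × sin 46° = 0.791 m/s.
The current is parallel to the bank, so it does not affect the crossing time.
Time = 99 / 0.791 = 125.115 s.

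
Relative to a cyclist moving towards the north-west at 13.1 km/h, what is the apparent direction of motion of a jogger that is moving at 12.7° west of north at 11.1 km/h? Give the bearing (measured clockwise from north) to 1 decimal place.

Taking east as x and north as y: jogger velocity = (-2.440, 10.828) km/h; cyclist velocity = (-9.263, 9.263) km/h.
Velocity of jogger relative to cyclist = (-2.440, 10.828) − (-9.263, 9.263) = (6.823, 1.565) km/h.
Bearing = atan2(6.82, 1.57) = 77.08° clockwise from north.

077.1°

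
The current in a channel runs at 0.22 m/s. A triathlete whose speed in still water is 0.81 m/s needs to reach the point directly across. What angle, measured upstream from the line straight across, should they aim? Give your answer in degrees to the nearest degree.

To cancel the current, the upstream component of the triathlete's velocity must equal the flow: 0.81 sin θ = 0.22.
sin θ = 0.22 / 0.81 = 0.2716.
θ = arcsin(0.2716) = 15.760°.

16°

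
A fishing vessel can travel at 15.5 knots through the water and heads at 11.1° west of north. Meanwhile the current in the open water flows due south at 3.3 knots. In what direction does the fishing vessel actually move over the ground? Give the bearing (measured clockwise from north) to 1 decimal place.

345.9°

Taking east as x and north as y: velocity relative to the water = (-2.984, 15.210) knots; the water relative to ground = (0.000, -3.300) knots.
Velocity relative to ground = (-2.984, 15.210) + (0.000, -3.300) = (-2.984, 11.910) knots.
Bearing = atan2(-2.98, 11.91) = 345.93° clockwise from north.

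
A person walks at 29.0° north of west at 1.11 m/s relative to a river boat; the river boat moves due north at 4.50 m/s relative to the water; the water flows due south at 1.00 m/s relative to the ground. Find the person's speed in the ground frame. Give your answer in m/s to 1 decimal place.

4.2 m/s

In east/north components (m/s): person relative to river boat = (-0.971, 0.538); river boat relative to water = (0.000, 4.500); water relative to ground = (0.000, -1.000).
Sum = (-0.971, 4.038) m/s.
Speed = |(-0.971, 4.038)| = 4.153 m/s.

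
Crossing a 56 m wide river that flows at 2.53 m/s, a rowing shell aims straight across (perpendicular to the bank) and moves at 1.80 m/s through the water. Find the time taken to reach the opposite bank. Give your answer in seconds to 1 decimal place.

The component of the rowing shell's velocity perpendicular to the bank is 1.80 m/s.
The current is parallel to the bank, so it does not affect the crossing time.
Time = 56 / 1.800 = 31.111 s.

31.1 s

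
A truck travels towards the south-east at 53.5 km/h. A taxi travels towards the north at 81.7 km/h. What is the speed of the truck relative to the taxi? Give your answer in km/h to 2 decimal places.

Taking east as x and north as y: truck velocity = (37.830, -37.830) km/h; taxi velocity = (0.000, 81.700) km/h.
Velocity of truck relative to taxi = (37.830, -37.830) − (0.000, 81.700) = (37.830, -119.530) km/h.
Magnitude = |(37.830, -119.530)| = 125.374 km/h.

125.37 km/h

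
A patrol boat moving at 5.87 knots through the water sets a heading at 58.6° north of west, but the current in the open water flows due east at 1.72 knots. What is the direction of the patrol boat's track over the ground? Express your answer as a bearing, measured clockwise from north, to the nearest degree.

Taking east as x and north as y: velocity relative to the water = (-3.058, 5.010) knots; the water relative to ground = (1.720, 0.000) knots.
Velocity relative to ground = (-3.058, 5.010) + (1.720, 0.000) = (-1.338, 5.010) knots.
Bearing = atan2(-1.34, 5.01) = 345.04° clockwise from north.

345°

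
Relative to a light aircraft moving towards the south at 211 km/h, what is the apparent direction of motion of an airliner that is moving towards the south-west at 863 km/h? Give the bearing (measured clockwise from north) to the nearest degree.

237°

Taking east as x and north as y: airliner velocity = (-610.233, -610.233) km/h; light aircraft velocity = (0.000, -211.000) km/h.
Velocity of airliner relative to light aircraft = (-610.233, -610.233) − (0.000, -211.000) = (-610.233, -399.233) km/h.
Bearing = atan2(-610.23, -399.23) = 236.81° clockwise from north.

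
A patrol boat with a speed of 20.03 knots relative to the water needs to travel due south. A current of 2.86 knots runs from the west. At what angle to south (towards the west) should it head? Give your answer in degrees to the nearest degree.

The current pushes perpendicular to the desired track; the heading must have a component into the current equal to 2.86 knots: 20.03 sin θ = 2.86.
sin θ = 0.1428, so θ = 8.209°.

8°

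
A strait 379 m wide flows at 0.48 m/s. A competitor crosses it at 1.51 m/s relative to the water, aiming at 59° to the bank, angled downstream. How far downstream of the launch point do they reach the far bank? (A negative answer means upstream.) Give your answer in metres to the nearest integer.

Perpendicular speed = 1.294 m/s; crossing time = 379 / 1.294 = 292.817 s.
Net downstream speed = 1.258 m/s.
Drift = 1.258 × 292.817 = 368.278 m (downstream).

368 m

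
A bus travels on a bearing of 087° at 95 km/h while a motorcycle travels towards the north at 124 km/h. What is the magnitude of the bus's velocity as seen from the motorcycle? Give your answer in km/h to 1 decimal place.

Taking east as x and north as y: bus velocity = (94.870, 4.972) km/h; motorcycle velocity = (0.000, 124.000) km/h.
Velocity of bus relative to motorcycle = (94.870, 4.972) − (0.000, 124.000) = (94.870, -119.028) km/h.
Magnitude = |(94.870, -119.028)| = 152.210 km/h.

152.2 km/h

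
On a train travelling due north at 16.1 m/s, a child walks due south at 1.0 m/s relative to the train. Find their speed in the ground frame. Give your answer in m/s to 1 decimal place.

15.1 m/s

Taking east as x and north as y: train velocity = (0.000, 16.100) m/s; child velocity relative to train = (0.000, -1.000) m/s.
Velocity relative to ground = (0.000, 16.100) + (0.000, -1.000) = (0.000, 15.100) m/s.
Speed = |(0.000, 15.100)| = 15.100 m/s.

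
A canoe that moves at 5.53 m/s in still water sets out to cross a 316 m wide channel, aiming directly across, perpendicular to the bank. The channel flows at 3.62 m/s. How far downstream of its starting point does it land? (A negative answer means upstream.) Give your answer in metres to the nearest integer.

207 m

Perpendicular speed = 5.530 m/s; crossing time = 316 / 5.530 = 57.143 s.
Net downstream speed = 3.620 m/s.
Drift = 3.620 × 57.143 = 206.857 m (downstream).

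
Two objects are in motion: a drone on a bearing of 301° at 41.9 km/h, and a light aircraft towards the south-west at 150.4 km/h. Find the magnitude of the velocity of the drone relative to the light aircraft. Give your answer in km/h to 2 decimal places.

146.04 km/h

Taking east as x and north as y: drone velocity = (-35.915, 21.580) km/h; light aircraft velocity = (-106.349, -106.349) km/h.
Velocity of drone relative to light aircraft = (-35.915, 21.580) − (-106.349, -106.349) = (70.434, 127.929) km/h.
Magnitude = |(70.434, 127.929)| = 146.037 km/h.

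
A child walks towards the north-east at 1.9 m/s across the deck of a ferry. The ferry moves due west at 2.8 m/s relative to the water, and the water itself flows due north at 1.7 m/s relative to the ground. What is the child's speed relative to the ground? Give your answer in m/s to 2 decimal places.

3.37 m/s

In east/north components (m/s): child relative to ferry = (1.344, 1.344); ferry relative to water = (-2.800, 0.000); water relative to ground = (0.000, 1.700).
Sum = (-1.456, 3.044) m/s.
Speed = |(-1.456, 3.044)| = 3.374 m/s.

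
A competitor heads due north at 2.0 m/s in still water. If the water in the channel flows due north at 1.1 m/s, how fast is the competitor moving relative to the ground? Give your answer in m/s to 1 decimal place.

Taking east as x and north as y: velocity relative to the water = (0.000, 2.000) m/s; the water relative to ground = (0.000, 1.100) m/s.
Velocity relative to ground = (0.000, 2.000) + (0.000, 1.100) = (0.000, 3.100) m/s.
Speed = |(0.000, 3.100)| = 3.100 m/s.

3.1 m/s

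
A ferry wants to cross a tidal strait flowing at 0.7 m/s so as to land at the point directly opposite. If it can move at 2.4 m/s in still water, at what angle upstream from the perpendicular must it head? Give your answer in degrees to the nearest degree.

17°

To cancel the current, the upstream component of the ferry's velocity must equal the flow: 2.4 sin θ = 0.7.
sin θ = 0.7 / 2.4 = 0.2917.
θ = arcsin(0.2917) = 16.958°.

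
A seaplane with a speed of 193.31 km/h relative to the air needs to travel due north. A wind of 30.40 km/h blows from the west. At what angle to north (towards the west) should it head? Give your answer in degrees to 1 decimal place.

9.0°

The wind pushes perpendicular to the desired track; the heading must have a component into the wind equal to 30.40 km/h: 193.31 sin θ = 30.40.
sin θ = 0.1573, so θ = 9.048°.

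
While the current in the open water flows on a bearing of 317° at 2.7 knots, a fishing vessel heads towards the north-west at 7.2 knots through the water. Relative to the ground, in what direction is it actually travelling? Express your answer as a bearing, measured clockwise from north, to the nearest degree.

316°

Taking east as x and north as y: velocity relative to the water = (-5.091, 5.091) knots; the water relative to ground = (-1.841, 1.975) knots.
Velocity relative to ground = (-5.091, 5.091) + (-1.841, 1.975) = (-6.933, 7.066) knots.
Bearing = atan2(-6.93, 7.07) = 315.55° clockwise from north.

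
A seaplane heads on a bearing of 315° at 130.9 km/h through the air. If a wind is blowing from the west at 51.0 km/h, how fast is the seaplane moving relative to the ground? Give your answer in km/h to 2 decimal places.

101.46 km/h

Taking east as x and north as y: velocity relative to the air = (-92.560, 92.560) km/h; the air relative to ground = (51.000, 0.000) km/h.
Velocity relative to ground = (-92.560, 92.560) + (51.000, 0.000) = (-41.560, 92.560) km/h.
Speed = |(-41.560, 92.560)| = 101.463 km/h.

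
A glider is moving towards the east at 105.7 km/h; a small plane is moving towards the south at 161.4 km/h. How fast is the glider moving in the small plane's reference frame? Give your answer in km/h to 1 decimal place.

Taking east as x and north as y: glider velocity = (105.700, 0.000) km/h; small plane velocity = (0.000, -161.400) km/h.
Velocity of glider relative to small plane = (105.700, 0.000) − (0.000, -161.400) = (105.700, 161.400) km/h.
Magnitude = |(105.700, 161.400)| = 192.931 km/h.

192.9 km/h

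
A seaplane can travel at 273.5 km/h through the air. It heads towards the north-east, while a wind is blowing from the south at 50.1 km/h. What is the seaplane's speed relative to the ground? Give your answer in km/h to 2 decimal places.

310.95 km/h

Taking east as x and north as y: velocity relative to the air = (193.394, 193.394) km/h; the air relative to ground = (0.000, 50.100) km/h.
Velocity relative to ground = (193.394, 193.394) + (0.000, 50.100) = (193.394, 243.494) km/h.
Speed = |(193.394, 243.494)| = 310.951 km/h.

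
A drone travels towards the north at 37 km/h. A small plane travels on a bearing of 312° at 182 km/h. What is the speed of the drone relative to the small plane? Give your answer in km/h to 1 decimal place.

159.6 km/h

Taking east as x and north as y: drone velocity = (0.000, 37.000) km/h; small plane velocity = (-135.252, 121.782) km/h.
Velocity of drone relative to small plane = (0.000, 37.000) − (-135.252, 121.782) = (135.252, -84.782) km/h.
Magnitude = |(135.252, -84.782)| = 159.628 km/h.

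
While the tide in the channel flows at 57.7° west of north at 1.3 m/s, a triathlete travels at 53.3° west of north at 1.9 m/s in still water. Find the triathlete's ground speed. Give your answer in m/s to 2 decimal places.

Taking east as x and north as y: velocity relative to the water = (-1.523, 1.135) m/s; the water relative to ground = (-1.099, 0.695) m/s.
Velocity relative to ground = (-1.523, 1.135) + (-1.099, 0.695) = (-2.622, 1.830) m/s.
Speed = |(-2.622, 1.830)| = 3.198 m/s.

3.20 m/s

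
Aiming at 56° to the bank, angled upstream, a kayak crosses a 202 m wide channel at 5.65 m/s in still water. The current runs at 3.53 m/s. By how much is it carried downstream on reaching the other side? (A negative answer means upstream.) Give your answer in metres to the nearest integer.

16 m

Perpendicular speed = 4.684 m/s; crossing time = 202 / 4.684 = 43.125 s.
Net downstream speed = 0.371 m/s.
Drift = 0.371 × 43.125 = 15.980 m (downstream).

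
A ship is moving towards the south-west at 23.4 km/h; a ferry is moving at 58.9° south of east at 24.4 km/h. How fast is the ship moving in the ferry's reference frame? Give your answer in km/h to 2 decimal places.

29.47 km/h

Taking east as x and north as y: ship velocity = (-16.546, -16.546) km/h; ferry velocity = (12.603, -20.893) km/h.
Velocity of ship relative to ferry = (-16.546, -16.546) − (12.603, -20.893) = (-29.150, 4.347) km/h.
Magnitude = |(-29.150, 4.347)| = 29.472 km/h.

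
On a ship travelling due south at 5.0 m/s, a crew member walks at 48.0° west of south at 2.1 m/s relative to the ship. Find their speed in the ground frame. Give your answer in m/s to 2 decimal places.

Taking east as x and north as y: ship velocity = (0.000, -5.000) m/s; crew member velocity relative to ship = (-1.561, -1.405) m/s.
Velocity relative to ground = (0.000, -5.000) + (-1.561, -1.405) = (-1.561, -6.405) m/s.
Speed = |(-1.561, -6.405)| = 6.593 m/s.

6.59 m/s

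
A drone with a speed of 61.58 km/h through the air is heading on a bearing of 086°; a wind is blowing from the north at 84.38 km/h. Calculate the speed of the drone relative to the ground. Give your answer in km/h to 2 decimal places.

Taking east as x and north as y: velocity relative to the air = (61.430, 4.296) km/h; the air relative to ground = (0.000, -84.380) km/h.
Velocity relative to ground = (61.430, 4.296) + (0.000, -84.380) = (61.430, -80.084) km/h.
Speed = |(61.430, -80.084)| = 100.931 km/h.

100.93 km/h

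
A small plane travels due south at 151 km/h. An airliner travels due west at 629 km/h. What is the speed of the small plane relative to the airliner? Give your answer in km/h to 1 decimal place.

646.9 km/h

Taking east as x and north as y: small plane velocity = (0.000, -151.000) km/h; airliner velocity = (-629.000, 0.000) km/h.
Velocity of small plane relative to airliner = (0.000, -151.000) − (-629.000, 0.000) = (629.000, -151.000) km/h.
Magnitude = |(629.000, -151.000)| = 646.871 km/h.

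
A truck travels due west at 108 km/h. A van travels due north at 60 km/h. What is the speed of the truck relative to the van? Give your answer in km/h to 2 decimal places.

Taking east as x and north as y: truck velocity = (-108.000, 0.000) km/h; van velocity = (0.000, 60.000) km/h.
Velocity of truck relative to van = (-108.000, 0.000) − (0.000, 60.000) = (-108.000, -60.000) km/h.
Magnitude = |(-108.000, -60.000)| = 123.548 km/h.

123.55 km/h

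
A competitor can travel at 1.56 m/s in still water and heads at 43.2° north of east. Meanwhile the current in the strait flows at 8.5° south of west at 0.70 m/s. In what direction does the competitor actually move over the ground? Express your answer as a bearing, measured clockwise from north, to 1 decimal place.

Taking east as x and north as y: velocity relative to the water = (1.137, 1.068) m/s; the water relative to ground = (-0.692, -0.103) m/s.
Velocity relative to ground = (1.137, 1.068) + (-0.692, -0.103) = (0.445, 0.964) m/s.
Bearing = atan2(0.44, 0.96) = 24.76° clockwise from north.

024.8°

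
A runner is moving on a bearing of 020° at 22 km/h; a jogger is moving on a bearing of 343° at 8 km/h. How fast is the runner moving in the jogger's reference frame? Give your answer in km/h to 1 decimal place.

16.3 km/h

Taking east as x and north as y: runner velocity = (7.524, 20.673) km/h; jogger velocity = (-2.339, 7.650) km/h.
Velocity of runner relative to jogger = (7.524, 20.673) − (-2.339, 7.650) = (9.863, 13.023) km/h.
Magnitude = |(9.863, 13.023)| = 16.336 km/h.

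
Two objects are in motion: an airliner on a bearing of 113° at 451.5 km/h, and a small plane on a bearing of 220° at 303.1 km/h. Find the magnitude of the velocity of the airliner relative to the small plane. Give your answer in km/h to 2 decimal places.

612.98 km/h

Taking east as x and north as y: airliner velocity = (415.608, -176.415) km/h; small plane velocity = (-194.829, -232.188) km/h.
Velocity of airliner relative to small plane = (415.608, -176.415) − (-194.829, -232.188) = (610.437, 55.773) km/h.
Magnitude = |(610.437, 55.773)| = 612.979 km/h.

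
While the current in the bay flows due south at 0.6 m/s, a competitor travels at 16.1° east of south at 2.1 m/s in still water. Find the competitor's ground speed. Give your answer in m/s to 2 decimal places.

Taking east as x and north as y: velocity relative to the water = (0.582, -2.018) m/s; the water relative to ground = (0.000, -0.600) m/s.
Velocity relative to ground = (0.582, -2.018) + (0.000, -0.600) = (0.582, -2.618) m/s.
Speed = |(0.582, -2.618)| = 2.682 m/s.

2.68 m/s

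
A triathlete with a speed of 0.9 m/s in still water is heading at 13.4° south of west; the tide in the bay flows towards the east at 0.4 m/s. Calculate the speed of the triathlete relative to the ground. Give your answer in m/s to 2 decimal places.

Taking east as x and north as y: velocity relative to the water = (-0.875, -0.209) m/s; the water relative to ground = (0.400, 0.000) m/s.
Velocity relative to ground = (-0.875, -0.209) + (0.400, 0.000) = (-0.475, -0.209) m/s.
Speed = |(-0.475, -0.209)| = 0.519 m/s.

0.52 m/s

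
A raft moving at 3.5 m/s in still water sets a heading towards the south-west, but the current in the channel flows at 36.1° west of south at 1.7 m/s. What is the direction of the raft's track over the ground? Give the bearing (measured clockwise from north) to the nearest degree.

222°

Taking east as x and north as y: velocity relative to the water = (-2.475, -2.475) m/s; the water relative to ground = (-1.002, -1.374) m/s.
Velocity relative to ground = (-2.475, -2.475) + (-1.002, -1.374) = (-3.477, -3.848) m/s.
Bearing = atan2(-3.48, -3.85) = 222.09° clockwise from north.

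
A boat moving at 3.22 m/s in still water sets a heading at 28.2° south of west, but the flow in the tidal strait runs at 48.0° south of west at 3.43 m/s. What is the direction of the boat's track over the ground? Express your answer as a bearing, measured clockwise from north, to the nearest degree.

Taking east as x and north as y: velocity relative to the water = (-2.838, -1.522) m/s; the water relative to ground = (-2.295, -2.549) m/s.
Velocity relative to ground = (-2.838, -1.522) + (-2.295, -2.549) = (-5.133, -4.071) m/s.
Bearing = atan2(-5.13, -4.07) = 231.58° clockwise from north.

232°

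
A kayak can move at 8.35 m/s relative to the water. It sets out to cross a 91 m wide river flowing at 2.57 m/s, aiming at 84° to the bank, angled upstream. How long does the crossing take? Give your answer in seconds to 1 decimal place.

11.0 s

The component of the kayak's velocity perpendicular to the bank is 8.35 × sin 84° = 8.304 m/s.
The flow acts along the bank and has no component across it.
Time = 91 / 8.304 = 10.958 s.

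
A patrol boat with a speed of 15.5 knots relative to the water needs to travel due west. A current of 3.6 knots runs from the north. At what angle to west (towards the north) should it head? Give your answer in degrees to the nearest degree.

The current pushes perpendicular to the desired track; the heading must have a component into the current equal to 3.6 knots: 15.5 sin θ = 3.6.
sin θ = 0.2323, so θ = 13.430°.

13°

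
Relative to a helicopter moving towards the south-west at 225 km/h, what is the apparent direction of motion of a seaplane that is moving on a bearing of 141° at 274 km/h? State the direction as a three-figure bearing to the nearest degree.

Taking east as x and north as y: seaplane velocity = (172.434, -212.938) km/h; helicopter velocity = (-159.099, -159.099) km/h.
Velocity of seaplane relative to helicopter = (172.434, -212.938) − (-159.099, -159.099) = (331.533, -53.839) km/h.
Bearing = atan2(331.53, -53.84) = 99.22° clockwise from north.

099°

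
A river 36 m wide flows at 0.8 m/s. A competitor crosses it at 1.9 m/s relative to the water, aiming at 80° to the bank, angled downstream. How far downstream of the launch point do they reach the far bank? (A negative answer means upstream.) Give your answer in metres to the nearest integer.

22 m

Perpendicular speed = 1.871 m/s; crossing time = 36 / 1.871 = 19.240 s.
Net downstream speed = 1.130 m/s.
Drift = 1.130 × 19.240 = 21.740 m (downstream).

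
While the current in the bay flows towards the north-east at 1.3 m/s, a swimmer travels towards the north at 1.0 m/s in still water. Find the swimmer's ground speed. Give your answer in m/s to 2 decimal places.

2.13 m/s

Taking east as x and north as y: velocity relative to the water = (0.000, 1.000) m/s; the water relative to ground = (0.919, 0.919) m/s.
Velocity relative to ground = (0.000, 1.000) + (0.919, 0.919) = (0.919, 1.919) m/s.
Speed = |(0.919, 1.919)| = 2.128 m/s.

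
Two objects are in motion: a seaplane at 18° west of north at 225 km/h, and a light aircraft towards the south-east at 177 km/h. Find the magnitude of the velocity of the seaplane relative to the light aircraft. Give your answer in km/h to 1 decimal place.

Taking east as x and north as y: seaplane velocity = (-69.529, 213.988) km/h; light aircraft velocity = (125.158, -125.158) km/h.
Velocity of seaplane relative to light aircraft = (-69.529, 213.988) − (125.158, -125.158) = (-194.687, 339.146) km/h.
Magnitude = |(-194.687, 339.146)| = 391.053 km/h.

391.1 km/h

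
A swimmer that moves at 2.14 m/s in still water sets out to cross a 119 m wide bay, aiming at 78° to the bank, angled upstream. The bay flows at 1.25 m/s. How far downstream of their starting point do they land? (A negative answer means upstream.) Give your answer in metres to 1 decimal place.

45.8 m

Perpendicular speed = 2.093 m/s; crossing time = 119 / 2.093 = 56.850 s.
Net downstream speed = 0.805 m/s.
Drift = 0.805 × 56.850 = 45.768 m (downstream).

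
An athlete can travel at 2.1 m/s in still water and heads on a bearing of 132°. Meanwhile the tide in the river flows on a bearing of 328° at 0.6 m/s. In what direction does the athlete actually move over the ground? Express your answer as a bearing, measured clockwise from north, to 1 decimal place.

125.8°

Taking east as x and north as y: velocity relative to the water = (1.561, -1.405) m/s; the water relative to ground = (-0.318, 0.509) m/s.
Velocity relative to ground = (1.561, -1.405) + (-0.318, 0.509) = (1.243, -0.896) m/s.
Bearing = atan2(1.24, -0.90) = 125.80° clockwise from north.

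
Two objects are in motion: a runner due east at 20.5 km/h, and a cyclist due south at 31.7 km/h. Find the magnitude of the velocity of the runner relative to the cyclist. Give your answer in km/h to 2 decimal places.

Taking east as x and north as y: runner velocity = (20.500, 0.000) km/h; cyclist velocity = (0.000, -31.700) km/h.
Velocity of runner relative to cyclist = (20.500, 0.000) − (0.000, -31.700) = (20.500, 31.700) km/h.
Magnitude = |(20.500, 31.700)| = 37.751 km/h.

37.75 km/h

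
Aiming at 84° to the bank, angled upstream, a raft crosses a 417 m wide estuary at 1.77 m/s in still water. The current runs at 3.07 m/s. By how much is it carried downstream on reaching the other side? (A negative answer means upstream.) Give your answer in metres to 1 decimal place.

Perpendicular speed = 1.760 m/s; crossing time = 417 / 1.760 = 236.891 s.
Net downstream speed = 2.885 m/s.
Drift = 2.885 × 236.891 = 683.427 m (downstream).

683.4 m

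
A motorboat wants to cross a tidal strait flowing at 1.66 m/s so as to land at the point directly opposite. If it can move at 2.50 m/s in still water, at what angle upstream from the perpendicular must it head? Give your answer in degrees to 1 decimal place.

41.6°

To cancel the current, the upstream component of the motorboat's velocity must equal the flow: 2.50 sin θ = 1.66.
sin θ = 1.66 / 2.50 = 0.6640.
θ = arcsin(0.6640) = 41.606°.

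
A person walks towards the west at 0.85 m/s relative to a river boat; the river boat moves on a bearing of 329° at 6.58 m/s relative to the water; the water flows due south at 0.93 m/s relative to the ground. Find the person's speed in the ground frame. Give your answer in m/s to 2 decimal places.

6.34 m/s

In east/north components (m/s): person relative to river boat = (-0.850, 0.000); river boat relative to water = (-3.389, 5.640); water relative to ground = (0.000, -0.930).
Sum = (-4.239, 4.710) m/s.
Speed = |(-4.239, 4.710)| = 6.337 m/s.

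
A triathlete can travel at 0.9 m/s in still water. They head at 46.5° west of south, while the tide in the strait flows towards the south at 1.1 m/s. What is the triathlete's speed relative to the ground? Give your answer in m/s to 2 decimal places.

1.84 m/s

Taking east as x and north as y: velocity relative to the water = (-0.653, -0.620) m/s; the water relative to ground = (0.000, -1.100) m/s.
Velocity relative to ground = (-0.653, -0.620) + (0.000, -1.100) = (-0.653, -1.720) m/s.
Speed = |(-0.653, -1.720)| = 1.839 m/s.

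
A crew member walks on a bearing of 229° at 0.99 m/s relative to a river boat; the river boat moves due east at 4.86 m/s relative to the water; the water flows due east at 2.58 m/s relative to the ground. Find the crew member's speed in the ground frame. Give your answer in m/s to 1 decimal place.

In east/north components (m/s): crew member relative to river boat = (-0.747, -0.649); river boat relative to water = (4.860, 0.000); water relative to ground = (2.580, 0.000).
Sum = (6.693, -0.649) m/s.
Speed = |(6.693, -0.649)| = 6.724 m/s.

6.7 m/s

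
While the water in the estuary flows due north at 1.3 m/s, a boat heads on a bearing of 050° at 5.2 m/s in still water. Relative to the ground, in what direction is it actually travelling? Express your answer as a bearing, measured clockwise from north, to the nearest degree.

Taking east as x and north as y: velocity relative to the water = (3.983, 3.342) m/s; the water relative to ground = (0.000, 1.300) m/s.
Velocity relative to ground = (3.983, 3.342) + (0.000, 1.300) = (3.983, 4.642) m/s.
Bearing = atan2(3.98, 4.64) = 40.63° clockwise from north.

041°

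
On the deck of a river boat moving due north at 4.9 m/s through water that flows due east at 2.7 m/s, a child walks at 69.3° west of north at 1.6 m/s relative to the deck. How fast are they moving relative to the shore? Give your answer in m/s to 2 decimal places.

In east/north components (m/s): child relative to river boat = (-1.497, 0.566); river boat relative to water = (0.000, 4.900); water relative to ground = (2.700, 0.000).
Sum = (1.203, 5.466) m/s.
Speed = |(1.203, 5.466)| = 5.596 m/s.

5.60 m/s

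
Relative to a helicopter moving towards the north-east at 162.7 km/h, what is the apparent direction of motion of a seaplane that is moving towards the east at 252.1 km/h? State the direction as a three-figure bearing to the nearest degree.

130°

Taking east as x and north as y: seaplane velocity = (252.100, 0.000) km/h; helicopter velocity = (115.046, 115.046) km/h.
Velocity of seaplane relative to helicopter = (252.100, 0.000) − (115.046, 115.046) = (137.054, -115.046) km/h.
Bearing = atan2(137.05, -115.05) = 130.01° clockwise from north.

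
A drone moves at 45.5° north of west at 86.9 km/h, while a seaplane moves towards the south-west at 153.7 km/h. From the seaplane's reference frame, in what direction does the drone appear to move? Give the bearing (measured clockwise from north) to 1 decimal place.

Taking east as x and north as y: drone velocity = (-60.909, 61.981) km/h; seaplane velocity = (-108.682, -108.682) km/h.
Velocity of drone relative to seaplane = (-60.909, 61.981) − (-108.682, -108.682) = (47.773, 170.664) km/h.
Bearing = atan2(47.77, 170.66) = 15.64° clockwise from north.

015.6°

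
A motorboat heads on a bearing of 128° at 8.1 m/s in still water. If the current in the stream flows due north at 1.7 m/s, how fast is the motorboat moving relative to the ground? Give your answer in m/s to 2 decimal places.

7.18 m/s

Taking east as x and north as y: velocity relative to the water = (6.383, -4.987) m/s; the water relative to ground = (0.000, 1.700) m/s.
Velocity relative to ground = (6.383, -4.987) + (0.000, 1.700) = (6.383, -3.287) m/s.
Speed = |(6.383, -3.287)| = 7.179 m/s.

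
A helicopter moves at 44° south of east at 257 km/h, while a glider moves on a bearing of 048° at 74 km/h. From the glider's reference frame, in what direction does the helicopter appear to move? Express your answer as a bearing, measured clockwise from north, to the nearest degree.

150°

Taking east as x and north as y: helicopter velocity = (184.870, -178.527) km/h; glider velocity = (54.993, 49.516) km/h.
Velocity of helicopter relative to glider = (184.870, -178.527) − (54.993, 49.516) = (129.878, -228.043) km/h.
Bearing = atan2(129.88, -228.04) = 150.34° clockwise from north.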